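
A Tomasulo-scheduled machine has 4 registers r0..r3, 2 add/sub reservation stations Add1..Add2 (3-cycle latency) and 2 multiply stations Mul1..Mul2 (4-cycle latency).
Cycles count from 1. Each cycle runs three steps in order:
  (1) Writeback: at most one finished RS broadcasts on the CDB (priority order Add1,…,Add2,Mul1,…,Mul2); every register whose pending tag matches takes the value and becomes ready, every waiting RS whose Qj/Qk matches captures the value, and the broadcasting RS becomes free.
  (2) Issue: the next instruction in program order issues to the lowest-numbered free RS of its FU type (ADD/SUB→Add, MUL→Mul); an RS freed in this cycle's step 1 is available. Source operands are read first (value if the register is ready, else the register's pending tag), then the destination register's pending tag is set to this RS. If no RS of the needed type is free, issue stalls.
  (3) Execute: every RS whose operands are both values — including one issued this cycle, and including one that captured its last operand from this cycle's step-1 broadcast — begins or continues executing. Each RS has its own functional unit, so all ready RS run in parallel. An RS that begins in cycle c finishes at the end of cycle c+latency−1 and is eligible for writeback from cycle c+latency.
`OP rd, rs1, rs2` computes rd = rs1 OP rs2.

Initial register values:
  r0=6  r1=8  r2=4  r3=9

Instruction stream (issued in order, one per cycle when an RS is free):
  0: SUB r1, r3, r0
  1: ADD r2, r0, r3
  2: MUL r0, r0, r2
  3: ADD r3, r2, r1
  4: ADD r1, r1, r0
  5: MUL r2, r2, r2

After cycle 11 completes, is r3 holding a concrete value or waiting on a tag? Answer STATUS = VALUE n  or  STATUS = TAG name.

STATUS = VALUE 18

  c1: issue SUB r1<-Add1  regs: r0:6,r1:Add1,r2:4,r3:9
  c2: issue ADD r2<-Add2  regs: r0:6,r1:Add1,r2:Add2,r3:9
  c3: issue MUL r0<-Mul1  regs: r0:Mul1,r1:Add1,r2:Add2,r3:9
  c4: CDB Add1=3; issue ADD r3<-Add1  regs: r0:Mul1,r1:3,r2:Add2,r3:Add1
  c5: CDB Add2=15; issue ADD r1<-Add2  regs: r0:Mul1,r1:Add2,r2:15,r3:Add1
  c6: issue MUL r2<-Mul2  regs: r0:Mul1,r1:Add2,r2:Mul2,r3:Add1
  c7: -  regs: r0:Mul1,r1:Add2,r2:Mul2,r3:Add1
  c8: CDB Add1=18  regs: r0:Mul1,r1:Add2,r2:Mul2,r3:18
  c9: CDB Mul1=90  regs: r0:90,r1:Add2,r2:Mul2,r3:18
  c10: CDB Mul2=225  regs: r0:90,r1:Add2,r2:225,r3:18
  c11: -  regs: r0:90,r1:Add2,r2:225,r3:18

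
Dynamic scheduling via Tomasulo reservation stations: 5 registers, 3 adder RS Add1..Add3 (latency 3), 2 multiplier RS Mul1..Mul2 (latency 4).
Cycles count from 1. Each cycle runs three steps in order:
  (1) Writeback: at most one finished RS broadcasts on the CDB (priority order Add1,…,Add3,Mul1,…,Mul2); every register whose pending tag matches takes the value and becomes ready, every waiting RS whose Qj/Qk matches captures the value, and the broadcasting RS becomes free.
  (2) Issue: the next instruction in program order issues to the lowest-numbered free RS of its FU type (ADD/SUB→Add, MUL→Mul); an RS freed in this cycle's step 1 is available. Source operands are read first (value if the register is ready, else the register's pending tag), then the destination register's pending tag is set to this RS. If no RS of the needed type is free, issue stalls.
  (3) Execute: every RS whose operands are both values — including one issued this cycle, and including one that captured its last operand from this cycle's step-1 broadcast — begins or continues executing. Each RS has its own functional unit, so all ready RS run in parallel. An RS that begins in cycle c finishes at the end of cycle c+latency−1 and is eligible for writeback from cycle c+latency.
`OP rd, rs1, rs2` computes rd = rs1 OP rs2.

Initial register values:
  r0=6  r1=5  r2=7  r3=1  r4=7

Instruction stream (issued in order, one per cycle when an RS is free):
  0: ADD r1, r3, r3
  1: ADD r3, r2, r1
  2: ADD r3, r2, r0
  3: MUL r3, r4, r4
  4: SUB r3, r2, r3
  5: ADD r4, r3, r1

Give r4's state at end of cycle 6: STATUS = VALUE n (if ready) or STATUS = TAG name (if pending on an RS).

  c1: issue ADD r1<-Add1  regs: r0:6,r1:Add1,r2:7,r3:1,r4:7
  c2: issue ADD r3<-Add2  regs: r0:6,r1:Add1,r2:7,r3:Add2,r4:7
  c3: issue ADD r3<-Add3  regs: r0:6,r1:Add1,r2:7,r3:Add3,r4:7
  c4: CDB Add1=2; issue MUL r3<-Mul1  regs: r0:6,r1:2,r2:7,r3:Mul1,r4:7
  c5: issue SUB r3<-Add1  regs: r0:6,r1:2,r2:7,r3:Add1,r4:7
  c6: CDB Add3=13; issue ADD r4<-Add3  regs: r0:6,r1:2,r2:7,r3:Add1,r4:Add3

STATUS = TAG Add3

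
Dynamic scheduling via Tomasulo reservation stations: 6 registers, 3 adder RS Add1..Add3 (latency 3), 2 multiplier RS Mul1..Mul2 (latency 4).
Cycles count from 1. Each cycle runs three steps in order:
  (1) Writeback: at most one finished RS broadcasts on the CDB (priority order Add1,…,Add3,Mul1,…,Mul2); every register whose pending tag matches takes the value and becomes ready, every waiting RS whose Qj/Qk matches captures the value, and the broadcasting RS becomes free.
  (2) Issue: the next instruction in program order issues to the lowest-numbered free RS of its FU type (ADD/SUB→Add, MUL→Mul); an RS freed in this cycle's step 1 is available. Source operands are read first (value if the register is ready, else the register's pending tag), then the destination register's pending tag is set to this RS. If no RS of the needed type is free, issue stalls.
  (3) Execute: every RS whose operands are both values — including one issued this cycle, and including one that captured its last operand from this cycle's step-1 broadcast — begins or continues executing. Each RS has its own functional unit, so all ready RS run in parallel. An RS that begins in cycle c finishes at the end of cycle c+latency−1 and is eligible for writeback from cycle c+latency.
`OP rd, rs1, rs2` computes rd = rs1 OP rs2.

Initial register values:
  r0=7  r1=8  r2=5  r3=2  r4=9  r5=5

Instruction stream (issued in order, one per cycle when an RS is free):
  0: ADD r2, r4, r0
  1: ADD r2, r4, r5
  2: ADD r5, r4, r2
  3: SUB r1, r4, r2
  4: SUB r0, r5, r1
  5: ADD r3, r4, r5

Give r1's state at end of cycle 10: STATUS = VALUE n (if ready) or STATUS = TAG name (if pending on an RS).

  c1: issue ADD r2<-Add1  regs: r0:7,r1:8,r2:Add1,r3:2,r4:9,r5:5
  c2: issue ADD r2<-Add2  regs: r0:7,r1:8,r2:Add2,r3:2,r4:9,r5:5
  c3: issue ADD r5<-Add3  regs: r0:7,r1:8,r2:Add2,r3:2,r4:9,r5:Add3
  c4: CDB Add1=16; issue SUB r1<-Add1  regs: r0:7,r1:Add1,r2:Add2,r3:2,r4:9,r5:Add3
  c5: CDB Add2=14; issue SUB r0<-Add2  regs: r0:Add2,r1:Add1,r2:14,r3:2,r4:9,r5:Add3
  c6: stall  regs: r0:Add2,r1:Add1,r2:14,r3:2,r4:9,r5:Add3
  c7: stall  regs: r0:Add2,r1:Add1,r2:14,r3:2,r4:9,r5:Add3
  c8: CDB Add1=-5; issue ADD r3<-Add1  regs: r0:Add2,r1:-5,r2:14,r3:Add1,r4:9,r5:Add3
  c9: CDB Add3=23  regs: r0:Add2,r1:-5,r2:14,r3:Add1,r4:9,r5:23
  c10: -  regs: r0:Add2,r1:-5,r2:14,r3:Add1,r4:9,r5:23

STATUS = VALUE -5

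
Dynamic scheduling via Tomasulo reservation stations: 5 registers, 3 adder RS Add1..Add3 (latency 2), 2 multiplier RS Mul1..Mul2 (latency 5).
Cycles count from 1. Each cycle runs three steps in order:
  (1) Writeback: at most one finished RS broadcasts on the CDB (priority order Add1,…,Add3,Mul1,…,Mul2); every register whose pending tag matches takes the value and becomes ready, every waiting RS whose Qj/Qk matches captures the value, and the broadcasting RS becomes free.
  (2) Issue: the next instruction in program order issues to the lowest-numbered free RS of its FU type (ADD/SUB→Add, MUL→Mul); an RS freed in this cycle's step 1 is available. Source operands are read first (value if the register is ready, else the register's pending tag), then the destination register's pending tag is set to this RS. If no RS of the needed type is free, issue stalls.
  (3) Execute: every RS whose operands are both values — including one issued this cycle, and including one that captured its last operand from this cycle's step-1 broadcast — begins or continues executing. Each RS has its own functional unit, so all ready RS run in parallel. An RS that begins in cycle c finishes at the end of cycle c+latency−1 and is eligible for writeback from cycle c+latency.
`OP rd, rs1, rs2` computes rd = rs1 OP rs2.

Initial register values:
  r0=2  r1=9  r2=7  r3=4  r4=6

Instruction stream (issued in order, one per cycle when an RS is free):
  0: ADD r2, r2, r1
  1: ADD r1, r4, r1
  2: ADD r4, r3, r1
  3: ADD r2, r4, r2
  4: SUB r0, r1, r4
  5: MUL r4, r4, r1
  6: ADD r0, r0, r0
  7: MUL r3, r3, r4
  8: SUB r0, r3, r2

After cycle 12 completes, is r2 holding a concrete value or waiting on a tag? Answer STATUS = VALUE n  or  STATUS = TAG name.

STATUS = VALUE 35

  c1: issue ADD r2<-Add1  regs: r0:2,r1:9,r2:Add1,r3:4,r4:6
  c2: issue ADD r1<-Add2  regs: r0:2,r1:Add2,r2:Add1,r3:4,r4:6
  c3: CDB Add1=16; issue ADD r4<-Add1  regs: r0:2,r1:Add2,r2:16,r3:4,r4:Add1
  c4: CDB Add2=15; issue ADD r2<-Add2  regs: r0:2,r1:15,r2:Add2,r3:4,r4:Add1
  c5: issue SUB r0<-Add3  regs: r0:Add3,r1:15,r2:Add2,r3:4,r4:Add1
  c6: CDB Add1=19; issue MUL r4<-Mul1  regs: r0:Add3,r1:15,r2:Add2,r3:4,r4:Mul1
  c7: issue ADD r0<-Add1  regs: r0:Add1,r1:15,r2:Add2,r3:4,r4:Mul1
  c8: CDB Add2=35; issue MUL r3<-Mul2  regs: r0:Add1,r1:15,r2:35,r3:Mul2,r4:Mul1
  c9: CDB Add3=-4; issue SUB r0<-Add2  regs: r0:Add2,r1:15,r2:35,r3:Mul2,r4:Mul1
  c10: -  regs: r0:Add2,r1:15,r2:35,r3:Mul2,r4:Mul1
  c11: CDB Add1=-8  regs: r0:Add2,r1:15,r2:35,r3:Mul2,r4:Mul1
  c12: CDB Mul1=285  regs: r0:Add2,r1:15,r2:35,r3:Mul2,r4:285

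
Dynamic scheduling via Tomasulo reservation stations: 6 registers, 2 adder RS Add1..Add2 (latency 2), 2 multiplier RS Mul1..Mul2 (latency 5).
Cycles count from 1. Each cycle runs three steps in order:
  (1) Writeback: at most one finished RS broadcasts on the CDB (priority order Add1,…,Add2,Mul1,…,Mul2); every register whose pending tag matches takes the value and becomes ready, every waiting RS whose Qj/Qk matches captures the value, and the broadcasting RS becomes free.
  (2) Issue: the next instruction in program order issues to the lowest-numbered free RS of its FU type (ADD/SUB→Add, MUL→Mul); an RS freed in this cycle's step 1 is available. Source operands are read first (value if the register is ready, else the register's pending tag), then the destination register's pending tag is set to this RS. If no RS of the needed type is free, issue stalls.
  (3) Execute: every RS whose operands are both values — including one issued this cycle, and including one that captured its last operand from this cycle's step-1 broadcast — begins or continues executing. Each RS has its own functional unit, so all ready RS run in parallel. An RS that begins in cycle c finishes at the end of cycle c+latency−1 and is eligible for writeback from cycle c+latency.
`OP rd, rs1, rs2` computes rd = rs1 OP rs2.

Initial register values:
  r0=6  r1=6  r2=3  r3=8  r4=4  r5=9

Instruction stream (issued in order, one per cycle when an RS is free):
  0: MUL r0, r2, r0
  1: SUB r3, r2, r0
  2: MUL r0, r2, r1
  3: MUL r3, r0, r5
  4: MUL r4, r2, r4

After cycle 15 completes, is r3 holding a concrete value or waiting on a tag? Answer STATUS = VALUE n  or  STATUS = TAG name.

cycle 1: issue MUL r0<-Mul1 // r0:Mul1,r1:6,r2:3,r3:8,r4:4,r5:9
cycle 2: issue SUB r3<-Add1 // r0:Mul1,r1:6,r2:3,r3:Add1,r4:4,r5:9
cycle 3: issue MUL r0<-Mul2 // r0:Mul2,r1:6,r2:3,r3:Add1,r4:4,r5:9
cycle 4: stall // r0:Mul2,r1:6,r2:3,r3:Add1,r4:4,r5:9
cycle 5: stall // r0:Mul2,r1:6,r2:3,r3:Add1,r4:4,r5:9
cycle 6: CDB Mul1=18; issue MUL r3<-Mul1 // r0:Mul2,r1:6,r2:3,r3:Mul1,r4:4,r5:9
cycle 7: stall // r0:Mul2,r1:6,r2:3,r3:Mul1,r4:4,r5:9
cycle 8: CDB Add1=-15; stall // r0:Mul2,r1:6,r2:3,r3:Mul1,r4:4,r5:9
cycle 9: CDB Mul2=18; issue MUL r4<-Mul2 // r0:18,r1:6,r2:3,r3:Mul1,r4:Mul2,r5:9
cycle 10: - // r0:18,r1:6,r2:3,r3:Mul1,r4:Mul2,r5:9
cycle 11: - // r0:18,r1:6,r2:3,r3:Mul1,r4:Mul2,r5:9
cycle 12: - // r0:18,r1:6,r2:3,r3:Mul1,r4:Mul2,r5:9
cycle 13: - // r0:18,r1:6,r2:3,r3:Mul1,r4:Mul2,r5:9
cycle 14: CDB Mul1=162 // r0:18,r1:6,r2:3,r3:162,r4:Mul2,r5:9
cycle 15: CDB Mul2=12 // r0:18,r1:6,r2:3,r3:162,r4:12,r5:9

STATUS = VALUE 162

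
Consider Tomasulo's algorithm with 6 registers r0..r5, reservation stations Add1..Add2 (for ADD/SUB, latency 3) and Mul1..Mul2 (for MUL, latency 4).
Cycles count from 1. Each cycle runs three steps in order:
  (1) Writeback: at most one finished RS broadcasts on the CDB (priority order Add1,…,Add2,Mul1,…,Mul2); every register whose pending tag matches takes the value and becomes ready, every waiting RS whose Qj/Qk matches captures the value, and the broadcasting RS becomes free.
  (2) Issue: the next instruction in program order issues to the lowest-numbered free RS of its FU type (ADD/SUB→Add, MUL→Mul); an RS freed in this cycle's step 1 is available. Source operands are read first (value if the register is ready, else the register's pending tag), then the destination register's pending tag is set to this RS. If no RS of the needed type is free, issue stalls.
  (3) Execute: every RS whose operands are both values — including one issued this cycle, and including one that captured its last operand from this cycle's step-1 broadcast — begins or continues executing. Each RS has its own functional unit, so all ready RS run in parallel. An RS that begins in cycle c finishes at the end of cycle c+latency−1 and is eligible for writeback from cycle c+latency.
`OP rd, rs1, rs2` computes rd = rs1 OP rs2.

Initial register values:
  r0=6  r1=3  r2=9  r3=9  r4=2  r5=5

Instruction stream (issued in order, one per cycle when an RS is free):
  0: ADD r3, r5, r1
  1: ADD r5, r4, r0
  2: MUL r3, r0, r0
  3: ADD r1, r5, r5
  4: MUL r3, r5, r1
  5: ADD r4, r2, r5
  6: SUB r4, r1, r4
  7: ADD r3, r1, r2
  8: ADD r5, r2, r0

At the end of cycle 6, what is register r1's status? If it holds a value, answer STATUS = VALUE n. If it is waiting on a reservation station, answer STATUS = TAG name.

cycle 1: issue ADD r3<-Add1 // r0:6,r1:3,r2:9,r3:Add1,r4:2,r5:5
cycle 2: issue ADD r5<-Add2 // r0:6,r1:3,r2:9,r3:Add1,r4:2,r5:Add2
cycle 3: issue MUL r3<-Mul1 // r0:6,r1:3,r2:9,r3:Mul1,r4:2,r5:Add2
cycle 4: CDB Add1=8; issue ADD r1<-Add1 // r0:6,r1:Add1,r2:9,r3:Mul1,r4:2,r5:Add2
cycle 5: CDB Add2=8; issue MUL r3<-Mul2 // r0:6,r1:Add1,r2:9,r3:Mul2,r4:2,r5:8
cycle 6: issue ADD r4<-Add2 // r0:6,r1:Add1,r2:9,r3:Mul2,r4:Add2,r5:8

STATUS = TAG Add1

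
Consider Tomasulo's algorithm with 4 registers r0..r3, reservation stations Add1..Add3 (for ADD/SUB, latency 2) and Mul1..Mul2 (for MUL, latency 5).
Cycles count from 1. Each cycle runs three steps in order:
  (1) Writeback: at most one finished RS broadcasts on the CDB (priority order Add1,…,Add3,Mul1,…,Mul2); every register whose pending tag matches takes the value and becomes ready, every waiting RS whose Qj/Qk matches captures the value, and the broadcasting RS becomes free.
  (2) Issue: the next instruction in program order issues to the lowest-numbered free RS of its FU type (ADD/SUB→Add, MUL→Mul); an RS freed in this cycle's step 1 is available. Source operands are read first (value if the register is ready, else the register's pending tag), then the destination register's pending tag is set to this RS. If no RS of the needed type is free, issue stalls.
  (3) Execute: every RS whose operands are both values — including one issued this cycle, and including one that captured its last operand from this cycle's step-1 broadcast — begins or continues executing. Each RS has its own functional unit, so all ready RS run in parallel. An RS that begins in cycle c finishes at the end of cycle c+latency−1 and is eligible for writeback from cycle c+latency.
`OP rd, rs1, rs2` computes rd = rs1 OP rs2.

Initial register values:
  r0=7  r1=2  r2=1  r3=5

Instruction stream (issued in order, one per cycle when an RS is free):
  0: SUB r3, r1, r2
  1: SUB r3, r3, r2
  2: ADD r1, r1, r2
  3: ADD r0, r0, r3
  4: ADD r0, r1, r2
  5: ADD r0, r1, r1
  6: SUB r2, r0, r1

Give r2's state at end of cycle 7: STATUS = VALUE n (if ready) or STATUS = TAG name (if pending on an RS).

  c1: issue SUB r3<-Add1  regs: r0:7,r1:2,r2:1,r3:Add1
  c2: issue SUB r3<-Add2  regs: r0:7,r1:2,r2:1,r3:Add2
  c3: CDB Add1=1; issue ADD r1<-Add1  regs: r0:7,r1:Add1,r2:1,r3:Add2
  c4: issue ADD r0<-Add3  regs: r0:Add3,r1:Add1,r2:1,r3:Add2
  c5: CDB Add1=3; issue ADD r0<-Add1  regs: r0:Add1,r1:3,r2:1,r3:Add2
  c6: CDB Add2=0; issue ADD r0<-Add2  regs: r0:Add2,r1:3,r2:1,r3:0
  c7: CDB Add1=4; issue SUB r2<-Add1  regs: r0:Add2,r1:3,r2:Add1,r3:0

STATUS = TAG Add1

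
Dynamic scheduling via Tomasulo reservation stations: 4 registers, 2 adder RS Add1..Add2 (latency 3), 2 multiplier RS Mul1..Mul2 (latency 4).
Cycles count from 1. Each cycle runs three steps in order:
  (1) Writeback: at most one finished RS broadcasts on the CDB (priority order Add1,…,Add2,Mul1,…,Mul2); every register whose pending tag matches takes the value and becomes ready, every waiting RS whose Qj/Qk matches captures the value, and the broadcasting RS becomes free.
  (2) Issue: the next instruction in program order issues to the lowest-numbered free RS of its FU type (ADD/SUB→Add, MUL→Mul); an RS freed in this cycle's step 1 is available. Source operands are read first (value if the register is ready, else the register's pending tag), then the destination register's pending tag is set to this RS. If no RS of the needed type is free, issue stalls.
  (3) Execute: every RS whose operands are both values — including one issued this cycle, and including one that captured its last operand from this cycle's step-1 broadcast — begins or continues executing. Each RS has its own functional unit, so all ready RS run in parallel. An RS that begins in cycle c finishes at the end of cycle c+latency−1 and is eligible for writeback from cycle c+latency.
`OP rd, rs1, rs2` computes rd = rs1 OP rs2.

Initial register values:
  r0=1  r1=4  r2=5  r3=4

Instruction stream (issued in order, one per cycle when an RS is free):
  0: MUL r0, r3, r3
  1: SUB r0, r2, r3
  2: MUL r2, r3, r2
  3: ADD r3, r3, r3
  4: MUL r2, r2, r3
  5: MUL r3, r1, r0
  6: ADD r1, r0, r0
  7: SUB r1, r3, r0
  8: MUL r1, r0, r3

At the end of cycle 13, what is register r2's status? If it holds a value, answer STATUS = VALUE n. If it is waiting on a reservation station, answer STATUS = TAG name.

cycle 1: issue MUL r0<-Mul1 // r0:Mul1,r1:4,r2:5,r3:4
cycle 2: issue SUB r0<-Add1 // r0:Add1,r1:4,r2:5,r3:4
cycle 3: issue MUL r2<-Mul2 // r0:Add1,r1:4,r2:Mul2,r3:4
cycle 4: issue ADD r3<-Add2 // r0:Add1,r1:4,r2:Mul2,r3:Add2
cycle 5: CDB Add1=1; stall // r0:1,r1:4,r2:Mul2,r3:Add2
cycle 6: CDB Mul1=16; issue MUL r2<-Mul1 // r0:1,r1:4,r2:Mul1,r3:Add2
cycle 7: CDB Add2=8; stall // r0:1,r1:4,r2:Mul1,r3:8
cycle 8: CDB Mul2=20; issue MUL r3<-Mul2 // r0:1,r1:4,r2:Mul1,r3:Mul2
cycle 9: issue ADD r1<-Add1 // r0:1,r1:Add1,r2:Mul1,r3:Mul2
cycle 10: issue SUB r1<-Add2 // r0:1,r1:Add2,r2:Mul1,r3:Mul2
cycle 11: stall // r0:1,r1:Add2,r2:Mul1,r3:Mul2
cycle 12: CDB Add1=2; stall // r0:1,r1:Add2,r2:Mul1,r3:Mul2
cycle 13: CDB Mul1=160; issue MUL r1<-Mul1 // r0:1,r1:Mul1,r2:160,r3:Mul2

STATUS = VALUE 160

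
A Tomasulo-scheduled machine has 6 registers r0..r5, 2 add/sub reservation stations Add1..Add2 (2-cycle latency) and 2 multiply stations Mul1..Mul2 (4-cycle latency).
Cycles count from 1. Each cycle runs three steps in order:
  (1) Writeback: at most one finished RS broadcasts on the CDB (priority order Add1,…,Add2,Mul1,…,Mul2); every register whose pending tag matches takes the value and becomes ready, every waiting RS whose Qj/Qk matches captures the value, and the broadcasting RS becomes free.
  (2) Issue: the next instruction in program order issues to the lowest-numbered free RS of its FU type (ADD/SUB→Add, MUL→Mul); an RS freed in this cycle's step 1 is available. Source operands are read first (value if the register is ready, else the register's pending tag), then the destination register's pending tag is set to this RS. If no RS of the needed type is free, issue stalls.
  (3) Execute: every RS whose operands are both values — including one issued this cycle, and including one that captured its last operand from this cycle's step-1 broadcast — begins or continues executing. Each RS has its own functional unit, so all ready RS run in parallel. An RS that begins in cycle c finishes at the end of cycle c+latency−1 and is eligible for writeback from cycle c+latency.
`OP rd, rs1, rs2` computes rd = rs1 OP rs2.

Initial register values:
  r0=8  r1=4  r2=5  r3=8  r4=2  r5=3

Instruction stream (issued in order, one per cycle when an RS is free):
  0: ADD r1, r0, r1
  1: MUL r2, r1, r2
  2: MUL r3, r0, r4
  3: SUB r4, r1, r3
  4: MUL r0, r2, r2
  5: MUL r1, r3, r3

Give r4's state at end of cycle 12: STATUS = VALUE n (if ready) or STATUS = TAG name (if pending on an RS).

  c1: issue ADD r1<-Add1  regs: r0:8,r1:Add1,r2:5,r3:8,r4:2,r5:3
  c2: issue MUL r2<-Mul1  regs: r0:8,r1:Add1,r2:Mul1,r3:8,r4:2,r5:3
  c3: CDB Add1=12; issue MUL r3<-Mul2  regs: r0:8,r1:12,r2:Mul1,r3:Mul2,r4:2,r5:3
  c4: issue SUB r4<-Add1  regs: r0:8,r1:12,r2:Mul1,r3:Mul2,r4:Add1,r5:3
  c5: stall  regs: r0:8,r1:12,r2:Mul1,r3:Mul2,r4:Add1,r5:3
  c6: stall  regs: r0:8,r1:12,r2:Mul1,r3:Mul2,r4:Add1,r5:3
  c7: CDB Mul1=60; issue MUL r0<-Mul1  regs: r0:Mul1,r1:12,r2:60,r3:Mul2,r4:Add1,r5:3
  c8: CDB Mul2=16; issue MUL r1<-Mul2  regs: r0:Mul1,r1:Mul2,r2:60,r3:16,r4:Add1,r5:3
  c9: -  regs: r0:Mul1,r1:Mul2,r2:60,r3:16,r4:Add1,r5:3
  c10: CDB Add1=-4  regs: r0:Mul1,r1:Mul2,r2:60,r3:16,r4:-4,r5:3
  c11: CDB Mul1=3600  regs: r0:3600,r1:Mul2,r2:60,r3:16,r4:-4,r5:3
  c12: CDB Mul2=256  regs: r0:3600,r1:256,r2:60,r3:16,r4:-4,r5:3

STATUS = VALUE -4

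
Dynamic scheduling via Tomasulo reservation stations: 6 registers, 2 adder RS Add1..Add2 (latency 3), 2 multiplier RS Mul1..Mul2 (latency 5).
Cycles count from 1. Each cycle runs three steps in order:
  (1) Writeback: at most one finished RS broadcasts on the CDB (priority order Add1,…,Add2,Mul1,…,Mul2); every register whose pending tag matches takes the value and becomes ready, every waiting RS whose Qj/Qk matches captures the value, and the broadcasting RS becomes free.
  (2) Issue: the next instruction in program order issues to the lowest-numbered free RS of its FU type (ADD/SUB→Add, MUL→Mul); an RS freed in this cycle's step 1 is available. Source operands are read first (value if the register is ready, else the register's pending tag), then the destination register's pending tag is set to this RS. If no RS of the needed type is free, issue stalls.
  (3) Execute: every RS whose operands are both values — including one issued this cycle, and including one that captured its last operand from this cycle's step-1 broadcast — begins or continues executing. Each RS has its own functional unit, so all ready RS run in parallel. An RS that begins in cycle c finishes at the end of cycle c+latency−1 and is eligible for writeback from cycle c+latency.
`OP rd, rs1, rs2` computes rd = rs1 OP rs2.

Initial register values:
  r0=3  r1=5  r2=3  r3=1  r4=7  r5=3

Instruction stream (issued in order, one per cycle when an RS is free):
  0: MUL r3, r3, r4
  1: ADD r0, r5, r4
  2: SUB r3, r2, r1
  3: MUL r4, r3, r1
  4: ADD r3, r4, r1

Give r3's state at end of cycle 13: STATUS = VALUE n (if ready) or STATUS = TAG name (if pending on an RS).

cycle 1: issue MUL r3<-Mul1 // r0:3,r1:5,r2:3,r3:Mul1,r4:7,r5:3
cycle 2: issue ADD r0<-Add1 // r0:Add1,r1:5,r2:3,r3:Mul1,r4:7,r5:3
cycle 3: issue SUB r3<-Add2 // r0:Add1,r1:5,r2:3,r3:Add2,r4:7,r5:3
cycle 4: issue MUL r4<-Mul2 // r0:Add1,r1:5,r2:3,r3:Add2,r4:Mul2,r5:3
cycle 5: CDB Add1=10; issue ADD r3<-Add1 // r0:10,r1:5,r2:3,r3:Add1,r4:Mul2,r5:3
cycle 6: CDB Add2=-2 // r0:10,r1:5,r2:3,r3:Add1,r4:Mul2,r5:3
cycle 7: CDB Mul1=7 // r0:10,r1:5,r2:3,r3:Add1,r4:Mul2,r5:3
cycle 8: - // r0:10,r1:5,r2:3,r3:Add1,r4:Mul2,r5:3
cycle 9: - // r0:10,r1:5,r2:3,r3:Add1,r4:Mul2,r5:3
cycle 10: - // r0:10,r1:5,r2:3,r3:Add1,r4:Mul2,r5:3
cycle 11: CDB Mul2=-10 // r0:10,r1:5,r2:3,r3:Add1,r4:-10,r5:3
cycle 12: - // r0:10,r1:5,r2:3,r3:Add1,r4:-10,r5:3
cycle 13: - // r0:10,r1:5,r2:3,r3:Add1,r4:-10,r5:3

STATUS = TAG Add1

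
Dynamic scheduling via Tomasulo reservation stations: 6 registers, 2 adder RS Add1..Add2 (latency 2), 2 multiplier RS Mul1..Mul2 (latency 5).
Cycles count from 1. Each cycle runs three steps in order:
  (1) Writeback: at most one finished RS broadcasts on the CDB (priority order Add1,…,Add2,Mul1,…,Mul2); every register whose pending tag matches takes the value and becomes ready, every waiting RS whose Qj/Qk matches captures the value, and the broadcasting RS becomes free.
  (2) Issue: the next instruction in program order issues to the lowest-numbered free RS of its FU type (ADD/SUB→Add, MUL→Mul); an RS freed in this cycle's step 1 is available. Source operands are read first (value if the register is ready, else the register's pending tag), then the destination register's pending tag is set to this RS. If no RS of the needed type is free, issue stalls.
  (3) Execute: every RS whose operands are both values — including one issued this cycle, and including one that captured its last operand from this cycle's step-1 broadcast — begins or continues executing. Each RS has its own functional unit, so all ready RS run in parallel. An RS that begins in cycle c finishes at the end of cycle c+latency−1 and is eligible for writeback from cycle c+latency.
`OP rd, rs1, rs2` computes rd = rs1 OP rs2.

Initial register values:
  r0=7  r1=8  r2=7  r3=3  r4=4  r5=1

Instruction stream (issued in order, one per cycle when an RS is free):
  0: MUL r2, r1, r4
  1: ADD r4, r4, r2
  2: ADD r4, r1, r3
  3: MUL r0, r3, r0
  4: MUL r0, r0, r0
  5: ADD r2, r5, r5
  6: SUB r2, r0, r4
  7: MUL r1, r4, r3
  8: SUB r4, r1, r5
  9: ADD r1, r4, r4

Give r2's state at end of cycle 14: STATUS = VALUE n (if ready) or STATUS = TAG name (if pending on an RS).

  c1: issue MUL r2<-Mul1  regs: r0:7,r1:8,r2:Mul1,r3:3,r4:4,r5:1
  c2: issue ADD r4<-Add1  regs: r0:7,r1:8,r2:Mul1,r3:3,r4:Add1,r5:1
  c3: issue ADD r4<-Add2  regs: r0:7,r1:8,r2:Mul1,r3:3,r4:Add2,r5:1
  c4: issue MUL r0<-Mul2  regs: r0:Mul2,r1:8,r2:Mul1,r3:3,r4:Add2,r5:1
  c5: CDB Add2=11; stall  regs: r0:Mul2,r1:8,r2:Mul1,r3:3,r4:11,r5:1
  c6: CDB Mul1=32; issue MUL r0<-Mul1  regs: r0:Mul1,r1:8,r2:32,r3:3,r4:11,r5:1
  c7: issue ADD r2<-Add2  regs: r0:Mul1,r1:8,r2:Add2,r3:3,r4:11,r5:1
  c8: CDB Add1=36; issue SUB r2<-Add1  regs: r0:Mul1,r1:8,r2:Add1,r3:3,r4:11,r5:1
  c9: CDB Add2=2; stall  regs: r0:Mul1,r1:8,r2:Add1,r3:3,r4:11,r5:1
  c10: CDB Mul2=21; issue MUL r1<-Mul2  regs: r0:Mul1,r1:Mul2,r2:Add1,r3:3,r4:11,r5:1
  c11: issue SUB r4<-Add2  regs: r0:Mul1,r1:Mul2,r2:Add1,r3:3,r4:Add2,r5:1
  c12: stall  regs: r0:Mul1,r1:Mul2,r2:Add1,r3:3,r4:Add2,r5:1
  c13: stall  regs: r0:Mul1,r1:Mul2,r2:Add1,r3:3,r4:Add2,r5:1
  c14: stall  regs: r0:Mul1,r1:Mul2,r2:Add1,r3:3,r4:Add2,r5:1

STATUS = TAG Add1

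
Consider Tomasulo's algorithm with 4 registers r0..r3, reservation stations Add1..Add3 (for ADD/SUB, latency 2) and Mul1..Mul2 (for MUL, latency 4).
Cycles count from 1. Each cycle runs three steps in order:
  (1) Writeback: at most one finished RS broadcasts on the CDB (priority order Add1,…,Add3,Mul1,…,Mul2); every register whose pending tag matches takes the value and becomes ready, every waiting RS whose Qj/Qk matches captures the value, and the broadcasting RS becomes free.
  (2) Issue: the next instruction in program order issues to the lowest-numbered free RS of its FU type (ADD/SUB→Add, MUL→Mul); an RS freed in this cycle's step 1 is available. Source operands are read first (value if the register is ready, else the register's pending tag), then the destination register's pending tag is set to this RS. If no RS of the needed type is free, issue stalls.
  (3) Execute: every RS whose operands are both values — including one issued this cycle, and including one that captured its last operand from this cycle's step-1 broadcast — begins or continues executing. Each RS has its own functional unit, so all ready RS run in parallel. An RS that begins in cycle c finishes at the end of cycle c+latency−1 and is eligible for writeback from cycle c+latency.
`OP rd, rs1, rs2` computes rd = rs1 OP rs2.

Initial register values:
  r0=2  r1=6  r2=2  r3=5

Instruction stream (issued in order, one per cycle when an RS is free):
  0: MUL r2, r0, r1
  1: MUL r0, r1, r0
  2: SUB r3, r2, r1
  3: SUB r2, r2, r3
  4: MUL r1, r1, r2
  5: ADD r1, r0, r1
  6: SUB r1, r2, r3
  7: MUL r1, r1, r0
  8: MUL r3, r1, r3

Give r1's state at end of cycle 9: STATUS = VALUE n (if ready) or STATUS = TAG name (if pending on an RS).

cycle 1: issue MUL r2<-Mul1 // r0:2,r1:6,r2:Mul1,r3:5
cycle 2: issue MUL r0<-Mul2 // r0:Mul2,r1:6,r2:Mul1,r3:5
cycle 3: issue SUB r3<-Add1 // r0:Mul2,r1:6,r2:Mul1,r3:Add1
cycle 4: issue SUB r2<-Add2 // r0:Mul2,r1:6,r2:Add2,r3:Add1
cycle 5: CDB Mul1=12; issue MUL r1<-Mul1 // r0:Mul2,r1:Mul1,r2:Add2,r3:Add1
cycle 6: CDB Mul2=12; issue ADD r1<-Add3 // r0:12,r1:Add3,r2:Add2,r3:Add1
cycle 7: CDB Add1=6; issue SUB r1<-Add1 // r0:12,r1:Add1,r2:Add2,r3:6
cycle 8: issue MUL r1<-Mul2 // r0:12,r1:Mul2,r2:Add2,r3:6
cycle 9: CDB Add2=6; stall // r0:12,r1:Mul2,r2:6,r3:6

STATUS = TAG Mul2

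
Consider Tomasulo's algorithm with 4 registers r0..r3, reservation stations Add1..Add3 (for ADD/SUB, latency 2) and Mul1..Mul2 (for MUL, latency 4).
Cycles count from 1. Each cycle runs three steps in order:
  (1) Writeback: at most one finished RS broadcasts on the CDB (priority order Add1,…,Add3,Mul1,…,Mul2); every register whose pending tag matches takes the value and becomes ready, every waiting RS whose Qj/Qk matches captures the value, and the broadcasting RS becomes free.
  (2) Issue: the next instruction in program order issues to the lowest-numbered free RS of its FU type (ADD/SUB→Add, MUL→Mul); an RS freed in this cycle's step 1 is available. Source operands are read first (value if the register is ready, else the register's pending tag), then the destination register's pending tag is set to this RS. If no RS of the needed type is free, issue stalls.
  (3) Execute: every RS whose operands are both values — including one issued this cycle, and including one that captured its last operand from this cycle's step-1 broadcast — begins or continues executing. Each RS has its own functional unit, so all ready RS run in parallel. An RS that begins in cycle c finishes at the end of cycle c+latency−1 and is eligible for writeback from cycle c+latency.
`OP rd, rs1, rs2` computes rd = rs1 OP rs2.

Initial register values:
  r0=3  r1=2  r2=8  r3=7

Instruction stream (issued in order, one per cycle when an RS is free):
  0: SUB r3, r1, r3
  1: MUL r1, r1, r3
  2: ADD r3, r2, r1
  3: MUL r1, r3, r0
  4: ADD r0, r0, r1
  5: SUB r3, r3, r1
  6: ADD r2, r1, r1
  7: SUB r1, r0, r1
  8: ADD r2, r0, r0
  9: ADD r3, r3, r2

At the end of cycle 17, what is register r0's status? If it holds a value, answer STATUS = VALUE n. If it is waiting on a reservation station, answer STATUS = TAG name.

c1: issue SUB r3<-Add1 | r0:3,r1:2,r2:8,r3:Add1
c2: issue MUL r1<-Mul1 | r0:3,r1:Mul1,r2:8,r3:Add1
c3: CDB Add1=-5; issue ADD r3<-Add1 | r0:3,r1:Mul1,r2:8,r3:Add1
c4: issue MUL r1<-Mul2 | r0:3,r1:Mul2,r2:8,r3:Add1
c5: issue ADD r0<-Add2 | r0:Add2,r1:Mul2,r2:8,r3:Add1
c6: issue SUB r3<-Add3 | r0:Add2,r1:Mul2,r2:8,r3:Add3
c7: CDB Mul1=-10; stall | r0:Add2,r1:Mul2,r2:8,r3:Add3
c8: stall | r0:Add2,r1:Mul2,r2:8,r3:Add3
c9: CDB Add1=-2; issue ADD r2<-Add1 | r0:Add2,r1:Mul2,r2:Add1,r3:Add3
c10: stall | r0:Add2,r1:Mul2,r2:Add1,r3:Add3
c11: stall | r0:Add2,r1:Mul2,r2:Add1,r3:Add3
c12: stall | r0:Add2,r1:Mul2,r2:Add1,r3:Add3
c13: CDB Mul2=-6; stall | r0:Add2,r1:-6,r2:Add1,r3:Add3
c14: stall | r0:Add2,r1:-6,r2:Add1,r3:Add3
c15: CDB Add1=-12; issue SUB r1<-Add1 | r0:Add2,r1:Add1,r2:-12,r3:Add3
c16: CDB Add2=-3; issue ADD r2<-Add2 | r0:-3,r1:Add1,r2:Add2,r3:Add3
c17: CDB Add3=4; issue ADD r3<-Add3 | r0:-3,r1:Add1,r2:Add2,r3:Add3

STATUS = VALUE -3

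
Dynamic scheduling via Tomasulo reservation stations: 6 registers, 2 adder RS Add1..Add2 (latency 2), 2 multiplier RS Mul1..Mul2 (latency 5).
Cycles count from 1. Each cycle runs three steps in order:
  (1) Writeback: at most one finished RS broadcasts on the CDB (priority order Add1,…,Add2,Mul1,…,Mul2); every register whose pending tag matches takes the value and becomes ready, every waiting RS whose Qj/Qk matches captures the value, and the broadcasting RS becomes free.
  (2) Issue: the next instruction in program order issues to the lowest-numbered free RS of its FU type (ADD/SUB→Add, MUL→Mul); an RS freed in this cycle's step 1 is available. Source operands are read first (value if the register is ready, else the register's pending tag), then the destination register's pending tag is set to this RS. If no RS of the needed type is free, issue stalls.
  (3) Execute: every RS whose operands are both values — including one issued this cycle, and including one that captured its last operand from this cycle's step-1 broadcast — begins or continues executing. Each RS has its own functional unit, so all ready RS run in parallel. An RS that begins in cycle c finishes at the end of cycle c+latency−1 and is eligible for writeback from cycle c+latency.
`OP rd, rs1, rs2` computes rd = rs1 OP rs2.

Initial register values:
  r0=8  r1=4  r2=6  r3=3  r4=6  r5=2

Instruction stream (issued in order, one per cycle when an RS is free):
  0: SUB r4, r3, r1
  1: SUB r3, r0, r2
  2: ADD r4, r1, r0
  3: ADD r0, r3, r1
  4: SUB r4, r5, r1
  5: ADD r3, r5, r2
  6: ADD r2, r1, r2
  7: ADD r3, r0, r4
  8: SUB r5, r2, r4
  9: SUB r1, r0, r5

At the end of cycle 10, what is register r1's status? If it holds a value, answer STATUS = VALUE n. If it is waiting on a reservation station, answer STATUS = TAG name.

STATUS = TAG Add2

  c1: issue SUB r4<-Add1  regs: r0:8,r1:4,r2:6,r3:3,r4:Add1,r5:2
  c2: issue SUB r3<-Add2  regs: r0:8,r1:4,r2:6,r3:Add2,r4:Add1,r5:2
  c3: CDB Add1=-1; issue ADD r4<-Add1  regs: r0:8,r1:4,r2:6,r3:Add2,r4:Add1,r5:2
  c4: CDB Add2=2; issue ADD r0<-Add2  regs: r0:Add2,r1:4,r2:6,r3:2,r4:Add1,r5:2
  c5: CDB Add1=12; issue SUB r4<-Add1  regs: r0:Add2,r1:4,r2:6,r3:2,r4:Add1,r5:2
  c6: CDB Add2=6; issue ADD r3<-Add2  regs: r0:6,r1:4,r2:6,r3:Add2,r4:Add1,r5:2
  c7: CDB Add1=-2; issue ADD r2<-Add1  regs: r0:6,r1:4,r2:Add1,r3:Add2,r4:-2,r5:2
  c8: CDB Add2=8; issue ADD r3<-Add2  regs: r0:6,r1:4,r2:Add1,r3:Add2,r4:-2,r5:2
  c9: CDB Add1=10; issue SUB r5<-Add1  regs: r0:6,r1:4,r2:10,r3:Add2,r4:-2,r5:Add1
  c10: CDB Add2=4; issue SUB r1<-Add2  regs: r0:6,r1:Add2,r2:10,r3:4,r4:-2,r5:Add1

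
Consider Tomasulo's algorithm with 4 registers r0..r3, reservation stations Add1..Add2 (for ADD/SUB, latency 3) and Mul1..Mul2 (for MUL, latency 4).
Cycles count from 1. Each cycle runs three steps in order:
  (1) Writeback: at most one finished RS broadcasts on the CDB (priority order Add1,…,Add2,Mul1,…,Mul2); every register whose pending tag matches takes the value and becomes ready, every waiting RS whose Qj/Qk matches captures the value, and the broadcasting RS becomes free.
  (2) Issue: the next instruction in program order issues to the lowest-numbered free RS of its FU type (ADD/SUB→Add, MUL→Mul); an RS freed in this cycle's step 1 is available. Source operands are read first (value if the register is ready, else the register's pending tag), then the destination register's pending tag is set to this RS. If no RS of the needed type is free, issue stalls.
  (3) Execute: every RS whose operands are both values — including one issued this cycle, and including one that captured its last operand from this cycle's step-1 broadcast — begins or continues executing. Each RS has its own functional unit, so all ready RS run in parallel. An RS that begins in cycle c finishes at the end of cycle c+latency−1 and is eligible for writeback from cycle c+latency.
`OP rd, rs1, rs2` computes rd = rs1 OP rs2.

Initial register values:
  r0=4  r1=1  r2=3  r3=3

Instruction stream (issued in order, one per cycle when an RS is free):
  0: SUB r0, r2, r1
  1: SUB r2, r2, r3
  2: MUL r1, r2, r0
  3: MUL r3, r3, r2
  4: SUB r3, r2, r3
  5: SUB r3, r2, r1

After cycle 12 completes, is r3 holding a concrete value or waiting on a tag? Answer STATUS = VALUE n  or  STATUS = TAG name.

  c1: issue SUB r0<-Add1  regs: r0:Add1,r1:1,r2:3,r3:3
  c2: issue SUB r2<-Add2  regs: r0:Add1,r1:1,r2:Add2,r3:3
  c3: issue MUL r1<-Mul1  regs: r0:Add1,r1:Mul1,r2:Add2,r3:3
  c4: CDB Add1=2; issue MUL r3<-Mul2  regs: r0:2,r1:Mul1,r2:Add2,r3:Mul2
  c5: CDB Add2=0; issue SUB r3<-Add1  regs: r0:2,r1:Mul1,r2:0,r3:Add1
  c6: issue SUB r3<-Add2  regs: r0:2,r1:Mul1,r2:0,r3:Add2
  c7: -  regs: r0:2,r1:Mul1,r2:0,r3:Add2
  c8: -  regs: r0:2,r1:Mul1,r2:0,r3:Add2
  c9: CDB Mul1=0  regs: r0:2,r1:0,r2:0,r3:Add2
  c10: CDB Mul2=0  regs: r0:2,r1:0,r2:0,r3:Add2
  c11: -  regs: r0:2,r1:0,r2:0,r3:Add2
  c12: CDB Add2=0  regs: r0:2,r1:0,r2:0,r3:0

STATUS = VALUE 0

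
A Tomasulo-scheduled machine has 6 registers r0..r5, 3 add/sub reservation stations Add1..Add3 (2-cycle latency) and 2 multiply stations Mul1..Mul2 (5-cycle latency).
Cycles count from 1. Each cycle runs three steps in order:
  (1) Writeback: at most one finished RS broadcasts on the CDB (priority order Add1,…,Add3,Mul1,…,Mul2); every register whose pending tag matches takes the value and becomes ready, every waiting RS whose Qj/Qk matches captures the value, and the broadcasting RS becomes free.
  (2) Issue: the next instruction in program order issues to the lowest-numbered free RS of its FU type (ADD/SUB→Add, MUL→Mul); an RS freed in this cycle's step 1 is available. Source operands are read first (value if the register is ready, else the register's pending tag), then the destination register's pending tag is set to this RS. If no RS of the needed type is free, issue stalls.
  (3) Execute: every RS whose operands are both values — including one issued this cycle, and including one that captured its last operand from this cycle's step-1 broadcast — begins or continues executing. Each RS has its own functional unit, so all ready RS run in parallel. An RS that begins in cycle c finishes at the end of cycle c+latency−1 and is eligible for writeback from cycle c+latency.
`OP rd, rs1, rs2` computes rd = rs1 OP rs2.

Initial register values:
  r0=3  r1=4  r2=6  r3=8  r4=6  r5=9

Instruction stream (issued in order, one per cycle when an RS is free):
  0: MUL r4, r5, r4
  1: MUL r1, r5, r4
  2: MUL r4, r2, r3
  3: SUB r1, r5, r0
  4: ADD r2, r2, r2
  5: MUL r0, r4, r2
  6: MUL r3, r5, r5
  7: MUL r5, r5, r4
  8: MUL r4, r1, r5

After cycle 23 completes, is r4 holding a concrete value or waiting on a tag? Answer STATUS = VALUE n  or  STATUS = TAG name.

cycle 1: issue MUL r4<-Mul1 // r0:3,r1:4,r2:6,r3:8,r4:Mul1,r5:9
cycle 2: issue MUL r1<-Mul2 // r0:3,r1:Mul2,r2:6,r3:8,r4:Mul1,r5:9
cycle 3: stall // r0:3,r1:Mul2,r2:6,r3:8,r4:Mul1,r5:9
cycle 4: stall // r0:3,r1:Mul2,r2:6,r3:8,r4:Mul1,r5:9
cycle 5: stall // r0:3,r1:Mul2,r2:6,r3:8,r4:Mul1,r5:9
cycle 6: CDB Mul1=54; issue MUL r4<-Mul1 // r0:3,r1:Mul2,r2:6,r3:8,r4:Mul1,r5:9
cycle 7: issue SUB r1<-Add1 // r0:3,r1:Add1,r2:6,r3:8,r4:Mul1,r5:9
cycle 8: issue ADD r2<-Add2 // r0:3,r1:Add1,r2:Add2,r3:8,r4:Mul1,r5:9
cycle 9: CDB Add1=6; stall // r0:3,r1:6,r2:Add2,r3:8,r4:Mul1,r5:9
cycle 10: CDB Add2=12; stall // r0:3,r1:6,r2:12,r3:8,r4:Mul1,r5:9
cycle 11: CDB Mul1=48; issue MUL r0<-Mul1 // r0:Mul1,r1:6,r2:12,r3:8,r4:48,r5:9
cycle 12: CDB Mul2=486; issue MUL r3<-Mul2 // r0:Mul1,r1:6,r2:12,r3:Mul2,r4:48,r5:9
cycle 13: stall // r0:Mul1,r1:6,r2:12,r3:Mul2,r4:48,r5:9
cycle 14: stall // r0:Mul1,r1:6,r2:12,r3:Mul2,r4:48,r5:9
cycle 15: stall // r0:Mul1,r1:6,r2:12,r3:Mul2,r4:48,r5:9
cycle 16: CDB Mul1=576; issue MUL r5<-Mul1 // r0:576,r1:6,r2:12,r3:Mul2,r4:48,r5:Mul1
cycle 17: CDB Mul2=81; issue MUL r4<-Mul2 // r0:576,r1:6,r2:12,r3:81,r4:Mul2,r5:Mul1
cycle 18: - // r0:576,r1:6,r2:12,r3:81,r4:Mul2,r5:Mul1
cycle 19: - // r0:576,r1:6,r2:12,r3:81,r4:Mul2,r5:Mul1
cycle 20: - // r0:576,r1:6,r2:12,r3:81,r4:Mul2,r5:Mul1
cycle 21: CDB Mul1=432 // r0:576,r1:6,r2:12,r3:81,r4:Mul2,r5:432
cycle 22: - // r0:576,r1:6,r2:12,r3:81,r4:Mul2,r5:432
cycle 23: - // r0:576,r1:6,r2:12,r3:81,r4:Mul2,r5:432

STATUS = TAG Mul2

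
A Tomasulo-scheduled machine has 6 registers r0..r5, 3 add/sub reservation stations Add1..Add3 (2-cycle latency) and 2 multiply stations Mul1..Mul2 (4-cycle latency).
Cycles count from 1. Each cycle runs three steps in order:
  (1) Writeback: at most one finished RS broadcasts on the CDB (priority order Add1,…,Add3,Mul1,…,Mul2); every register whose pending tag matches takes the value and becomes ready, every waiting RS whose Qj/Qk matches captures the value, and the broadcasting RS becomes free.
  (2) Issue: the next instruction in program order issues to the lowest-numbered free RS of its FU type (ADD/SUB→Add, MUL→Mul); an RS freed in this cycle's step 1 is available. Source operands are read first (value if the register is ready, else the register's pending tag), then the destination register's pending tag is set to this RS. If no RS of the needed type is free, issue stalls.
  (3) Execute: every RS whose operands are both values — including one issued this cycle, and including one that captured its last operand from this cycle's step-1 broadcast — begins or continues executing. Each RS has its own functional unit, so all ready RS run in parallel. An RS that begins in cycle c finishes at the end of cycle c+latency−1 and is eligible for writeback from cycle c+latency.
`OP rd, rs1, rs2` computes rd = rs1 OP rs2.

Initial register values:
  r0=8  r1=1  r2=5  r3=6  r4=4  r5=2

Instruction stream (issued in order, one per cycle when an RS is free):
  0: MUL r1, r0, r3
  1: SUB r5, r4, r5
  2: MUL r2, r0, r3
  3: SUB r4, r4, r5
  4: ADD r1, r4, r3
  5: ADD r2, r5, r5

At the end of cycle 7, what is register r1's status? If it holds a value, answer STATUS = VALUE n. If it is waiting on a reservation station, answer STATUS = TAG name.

  c1: issue MUL r1<-Mul1  regs: r0:8,r1:Mul1,r2:5,r3:6,r4:4,r5:2
  c2: issue SUB r5<-Add1  regs: r0:8,r1:Mul1,r2:5,r3:6,r4:4,r5:Add1
  c3: issue MUL r2<-Mul2  regs: r0:8,r1:Mul1,r2:Mul2,r3:6,r4:4,r5:Add1
  c4: CDB Add1=2; issue SUB r4<-Add1  regs: r0:8,r1:Mul1,r2:Mul2,r3:6,r4:Add1,r5:2
  c5: CDB Mul1=48; issue ADD r1<-Add2  regs: r0:8,r1:Add2,r2:Mul2,r3:6,r4:Add1,r5:2
  c6: CDB Add1=2; issue ADD r2<-Add1  regs: r0:8,r1:Add2,r2:Add1,r3:6,r4:2,r5:2
  c7: CDB Mul2=48  regs: r0:8,r1:Add2,r2:Add1,r3:6,r4:2,r5:2

STATUS = TAG Add2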